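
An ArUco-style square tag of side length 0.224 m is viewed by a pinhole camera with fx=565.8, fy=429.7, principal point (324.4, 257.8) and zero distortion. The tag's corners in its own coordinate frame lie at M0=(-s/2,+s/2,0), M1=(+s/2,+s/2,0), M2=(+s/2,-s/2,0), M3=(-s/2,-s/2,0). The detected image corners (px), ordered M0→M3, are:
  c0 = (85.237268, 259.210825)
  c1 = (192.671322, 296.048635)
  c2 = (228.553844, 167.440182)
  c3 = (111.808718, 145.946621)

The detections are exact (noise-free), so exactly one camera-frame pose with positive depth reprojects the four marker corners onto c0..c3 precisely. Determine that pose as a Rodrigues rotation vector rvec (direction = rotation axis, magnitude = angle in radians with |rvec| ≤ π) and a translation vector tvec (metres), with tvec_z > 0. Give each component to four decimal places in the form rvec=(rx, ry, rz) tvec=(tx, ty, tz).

rvec=(0.0910, 0.5209, 0.2755) tvec=(-0.2395, -0.0730, 0.7785)

Intrinsics K: fx=565.8, fy=429.7, cx=324.4, cy=257.8
Marker side s = 0.224 m; corners in marker frame (Z=0):
  M0 = (-0.1120, +0.1120, 0)
  M1 = (+0.1120, +0.1120, 0)
  M2 = (+0.1120, -0.1120, 0)
  M3 = (-0.1120, -0.1120, 0)
Detected image corners:
  c0 = (85.237268, 259.210825) px
  c1 = (192.671322, 296.048635) px
  c2 = (228.553844, 167.440182) px
  c3 = (111.808718, 145.946621) px
Planar DLT: solve 8×8 A·h = b for H (H[2,2]=1):
  H  [+404.94310 -107.11955 +150.36105]
  H  [-2.49046 +580.88836 +217.50978]
  H  [-0.61457 +0.19963 +1.00000]
B = K⁻¹H; ‖b₁‖=1.284582, ‖b₂‖=1.284582; λ = 2/(‖b₁‖+‖b₂‖) = 0.778463, sign → tz>0 ⇒ λ=+0.778463
r₁ = λ·B[:,0] = (+0.83145,+0.28252,-0.47842); r₂ = λ·B[:,1] = (-0.23648,+0.95913,+0.15540)
r₃ = r₁×r₂ = (+0.50277,-0.01607,+0.86427); SVD([r₁ r₂ r₃]) → R = UVᵀ:
  R  [+0.83145 -0.23648 +0.50277]
  R  [+0.28252 +0.95913 -0.01607]
  R  [-0.47842 +0.15540 +0.86427]
t = (-0.23945, -0.07299, +0.77846) m
tr R = 2.654846; θ = arccos((tr R − 1)/2) = 0.596293 rad = 34.165°
axis k = ((R−Rᵀ)₃₂, (R−Rᵀ)₁₃, (R−Rᵀ)₂₁) / (2 sinθ) = (+0.152672, +0.873594, +0.462088)
rvec = θ·k = (+0.091038, +0.520918, +0.275540)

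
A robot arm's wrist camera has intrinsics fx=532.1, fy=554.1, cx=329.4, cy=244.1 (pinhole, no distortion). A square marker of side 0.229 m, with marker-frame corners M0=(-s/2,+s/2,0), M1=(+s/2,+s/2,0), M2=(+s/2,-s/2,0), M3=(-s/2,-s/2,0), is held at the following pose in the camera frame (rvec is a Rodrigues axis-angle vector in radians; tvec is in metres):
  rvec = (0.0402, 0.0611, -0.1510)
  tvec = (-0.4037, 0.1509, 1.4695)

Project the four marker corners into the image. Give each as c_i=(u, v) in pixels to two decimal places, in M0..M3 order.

c0=(149.98, 349.27) c1=(230.20, 337.42) c2=(216.98, 251.98) c3=(136.46, 264.74)

Intrinsics K: fx=532.1, fy=554.1, cx=329.4, cy=244.1
Marker side s = 0.229 m; corners in marker frame (Z=0):
  M0 = (-0.1145, +0.1145, 0)
  M1 = (+0.1145, +0.1145, 0)
  M2 = (+0.1145, -0.1145, 0)
  M3 = (-0.1145, -0.1145, 0)
rvec = (0.0402, 0.0611, -0.1510), |rvec| = θ = 0.16778 rad = 9.613°
Rodrigues: sinθ=0.16699, 1−cosθ=0.01404; R = I + sinθ·[k]× + (1−cosθ)·[k]×²:
    [+0.98676 +0.15152 +0.05779]
    [-0.14907 +0.98782 -0.04461]
    [-0.06384 +0.03541 +0.99733]
t = (-0.4037, 0.1509, 1.4695) m
M0: Pc = R·M0+t = (-0.49934, +0.28107, +1.48086); u = 532.1·(-0.49934)/1.48086 + 329.4 = 149.9801, v = 554.1·(+0.28107)/1.48086 + 244.1 = 349.2703
M1: Pc = R·M1+t = (-0.27337, +0.24694, +1.46624); u = 532.1·(-0.27337)/1.46624 + 329.4 = 230.1952, v = 554.1·(+0.24694)/1.46624 + 244.1 = 337.4186
M2: Pc = R·M2+t = (-0.30806, +0.02073, +1.45814); u = 532.1·(-0.30806)/1.45814 + 329.4 = 216.9818, v = 554.1·(+0.02073)/1.45814 + 244.1 = 251.9761
M3: Pc = R·M3+t = (-0.53403, +0.05486, +1.47276); u = 532.1·(-0.53403)/1.47276 + 329.4 = 136.4562, v = 554.1·(+0.05486)/1.47276 + 244.1 = 264.7412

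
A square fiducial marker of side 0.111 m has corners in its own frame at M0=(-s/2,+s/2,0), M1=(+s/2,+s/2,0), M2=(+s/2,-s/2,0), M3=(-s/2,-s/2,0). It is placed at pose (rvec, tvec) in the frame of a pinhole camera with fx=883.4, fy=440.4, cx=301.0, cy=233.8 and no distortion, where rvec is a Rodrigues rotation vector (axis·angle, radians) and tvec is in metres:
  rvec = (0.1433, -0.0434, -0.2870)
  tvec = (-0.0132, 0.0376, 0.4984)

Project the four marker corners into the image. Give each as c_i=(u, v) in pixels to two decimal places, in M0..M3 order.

c0=(212.01, 326.26) c1=(397.49, 298.37) c2=(345.04, 206.12) c3=(153.11, 234.48)

Intrinsics K: fx=883.4, fy=440.4, cx=301.0, cy=233.8
Marker side s = 0.111 m; corners in marker frame (Z=0):
  M0 = (-0.0555, +0.0555, 0)
  M1 = (+0.0555, +0.0555, 0)
  M2 = (+0.0555, -0.0555, 0)
  M3 = (-0.0555, -0.0555, 0)
rvec = (0.1433, -0.0434, -0.2870), |rvec| = θ = 0.32371 rad = 18.547°
Rodrigues: sinθ=0.31809, 1−cosθ=0.05194; R = I + sinθ·[k]× + (1−cosθ)·[k]×²:
    [+0.95824 +0.27893 -0.06303]
    [-0.28510 +0.94900 -0.13464]
    [+0.02226 +0.14698 +0.98889]
t = (-0.0132, 0.0376, 0.4984) m
M0: Pc = R·M0+t = (-0.05090, +0.10609, +0.50532); u = 883.4·(-0.05090)/0.50532 + 301.0 = 212.0142, v = 440.4·(+0.10609)/0.50532 + 233.8 = 326.2618
M1: Pc = R·M1+t = (+0.05546, +0.07445, +0.50779); u = 883.4·(+0.05546)/0.50779 + 301.0 = 397.4882, v = 440.4·(+0.07445)/0.50779 + 233.8 = 298.3661
M2: Pc = R·M2+t = (+0.02450, -0.03089, +0.49148); u = 883.4·(+0.02450)/0.49148 + 301.0 = 345.0401, v = 440.4·(-0.03089)/0.49148 + 233.8 = 206.1184
M3: Pc = R·M3+t = (-0.08186, +0.00075, +0.48901); u = 883.4·(-0.08186)/0.48901 + 301.0 = 153.1129, v = 440.4·(+0.00075)/0.48901 + 233.8 = 234.4787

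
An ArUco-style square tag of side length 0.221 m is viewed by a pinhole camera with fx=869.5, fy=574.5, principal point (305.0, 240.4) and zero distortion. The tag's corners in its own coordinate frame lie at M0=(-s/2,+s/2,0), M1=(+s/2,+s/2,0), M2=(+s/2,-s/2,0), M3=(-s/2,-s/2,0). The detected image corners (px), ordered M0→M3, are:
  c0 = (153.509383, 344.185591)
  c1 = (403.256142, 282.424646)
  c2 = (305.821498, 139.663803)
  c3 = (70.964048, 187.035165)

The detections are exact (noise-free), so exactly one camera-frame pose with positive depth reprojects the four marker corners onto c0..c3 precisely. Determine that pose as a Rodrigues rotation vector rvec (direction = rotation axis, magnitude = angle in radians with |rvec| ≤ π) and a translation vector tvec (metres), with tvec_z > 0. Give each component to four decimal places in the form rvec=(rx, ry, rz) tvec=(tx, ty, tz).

rvec=(-0.3334, -0.1672, -0.3632) tvec=(-0.0598, -0.0080, 0.7464)

Intrinsics K: fx=869.5, fy=574.5, cx=305.0, cy=240.4
Marker side s = 0.221 m; corners in marker frame (Z=0):
  M0 = (-0.1105, +0.1105, 0)
  M1 = (+0.1105, +0.1105, 0)
  M2 = (+0.1105, -0.1105, 0)
  M3 = (-0.1105, -0.1105, 0)
Detected image corners:
  c0 = (153.509383, 344.185591) px
  c1 = (403.256142, 282.424646) px
  c2 = (305.821498, 139.663803) px
  c3 = (70.964048, 187.035165) px
Planar DLT: solve 8×8 A·h = b for H (H[2,2]=1):
  H  [+1163.41968 +317.96306 +235.39107]
  H  [-175.59365 +585.24173 +234.23643]
  H  [+0.29338 -0.38701 +1.00000]
B = K⁻¹H; ‖b₁‖=1.339826, ‖b₂‖=1.339826; λ = 2/(‖b₁‖+‖b₂‖) = 0.746365, sign → tz>0 ⇒ λ=+0.746365
r₁ = λ·B[:,0] = (+0.92185,-0.31975,+0.21897); r₂ = λ·B[:,1] = (+0.37426,+0.88119,-0.28885)
r₃ = r₁×r₂ = (-0.10059,+0.34823,+0.93200); SVD([r₁ r₂ r₃]) → R = UVᵀ:
  R  [+0.92185 +0.37426 -0.10059]
  R  [-0.31975 +0.88119 +0.34823]
  R  [+0.21897 -0.28885 +0.93200]
t = (-0.05975, -0.00801, +0.74637) m
tr R = 2.735041; θ = arccos((tr R − 1)/2) = 0.520601 rad = 29.828°
axis k = ((R−Rᵀ)₃₂, (R−Rᵀ)₁₃, (R−Rᵀ)₂₁) / (2 sinθ) = (-0.640408, -0.321227, -0.697633)
rvec = θ·k = (-0.333397, -0.167231, -0.363188)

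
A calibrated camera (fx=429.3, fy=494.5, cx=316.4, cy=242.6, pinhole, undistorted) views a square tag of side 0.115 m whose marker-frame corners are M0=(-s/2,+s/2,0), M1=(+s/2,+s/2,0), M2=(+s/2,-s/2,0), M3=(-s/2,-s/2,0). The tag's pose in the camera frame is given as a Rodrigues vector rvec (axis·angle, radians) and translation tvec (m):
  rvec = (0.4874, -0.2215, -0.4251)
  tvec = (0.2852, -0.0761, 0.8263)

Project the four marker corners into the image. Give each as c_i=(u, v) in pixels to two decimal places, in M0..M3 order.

Intrinsics K: fx=429.3, fy=494.5, cx=316.4, cy=242.6
Marker side s = 0.115 m; corners in marker frame (Z=0):
  M0 = (-0.0575, +0.0575, 0)
  M1 = (+0.0575, +0.0575, 0)
  M2 = (+0.0575, -0.0575, 0)
  M3 = (-0.0575, -0.0575, 0)
rvec = (0.4874, -0.2215, -0.4251), |rvec| = θ = 0.68362 rad = 39.168°
Rodrigues: sinθ=0.63160, 1−cosθ=0.22471; R = I + sinθ·[k]× + (1−cosθ)·[k]×²:
    [+0.88952 +0.34084 -0.30427]
    [-0.44466 +0.79888 -0.40504]
    [+0.10502 +0.49559 +0.86218]
t = (0.2852, -0.0761, 0.8263) m
M0: Pc = R·M0+t = (+0.25365, -0.00460, +0.84876); u = 429.3·(+0.25365)/0.84876 + 316.4 = 444.6963, v = 494.5·(-0.00460)/0.84876 + 242.6 = 239.9223
M1: Pc = R·M1+t = (+0.35595, -0.05573, +0.86084); u = 429.3·(+0.35595)/0.86084 + 316.4 = 493.9109, v = 494.5·(-0.05573)/0.86084 + 242.6 = 210.5850
M2: Pc = R·M2+t = (+0.31675, -0.14760, +0.80384); u = 429.3·(+0.31675)/0.80384 + 316.4 = 485.5628, v = 494.5·(-0.14760)/0.80384 + 242.6 = 151.7984
M3: Pc = R·M3+t = (+0.21445, -0.09647, +0.79176); u = 429.3·(+0.21445)/0.79176 + 316.4 = 432.6784, v = 494.5·(-0.09647)/0.79176 + 242.6 = 182.3507

c0=(444.70, 239.92) c1=(493.91, 210.58) c2=(485.56, 151.80) c3=(432.68, 182.35)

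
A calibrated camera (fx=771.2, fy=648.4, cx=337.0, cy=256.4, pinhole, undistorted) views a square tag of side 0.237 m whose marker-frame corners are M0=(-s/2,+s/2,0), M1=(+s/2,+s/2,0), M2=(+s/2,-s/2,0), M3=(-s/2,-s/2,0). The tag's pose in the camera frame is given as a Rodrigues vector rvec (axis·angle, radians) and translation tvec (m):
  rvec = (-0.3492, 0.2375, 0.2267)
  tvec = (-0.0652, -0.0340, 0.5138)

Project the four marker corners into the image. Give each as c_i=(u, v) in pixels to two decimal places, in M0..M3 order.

c0=(21.57, 324.45) c1=(365.34, 395.34) c2=(452.50, 104.68) c3=(142.58, 74.35)

Intrinsics K: fx=771.2, fy=648.4, cx=337.0, cy=256.4
Marker side s = 0.237 m; corners in marker frame (Z=0):
  M0 = (-0.1185, +0.1185, 0)
  M1 = (+0.1185, +0.1185, 0)
  M2 = (+0.1185, -0.1185, 0)
  M3 = (-0.1185, -0.1185, 0)
rvec = (-0.3492, 0.2375, 0.2267), |rvec| = θ = 0.47931 rad = 27.463°
Rodrigues: sinθ=0.46117, 1−cosθ=0.11269; R = I + sinθ·[k]× + (1−cosθ)·[k]×²:
    [+0.94712 -0.25880 +0.18968]
    [+0.17744 +0.91498 +0.36239]
    [-0.26734 -0.30957 +0.91252]
t = (-0.0652, -0.0340, 0.5138) m
M0: Pc = R·M0+t = (-0.20810, +0.05340, +0.50880); u = 771.2·(-0.20810)/0.50880 + 337.0 = 21.5723, v = 648.4·(+0.05340)/0.50880 + 256.4 = 324.4502
M1: Pc = R·M1+t = (+0.01637, +0.09545, +0.44544); u = 771.2·(+0.01637)/0.44544 + 337.0 = 365.3362, v = 648.4·(+0.09545)/0.44544 + 256.4 = 395.3445
M2: Pc = R·M2+t = (+0.07770, -0.12140, +0.51880); u = 771.2·(+0.07770)/0.51880 + 337.0 = 452.5034, v = 648.4·(-0.12140)/0.51880 + 256.4 = 104.6765
M3: Pc = R·M3+t = (-0.14677, -0.16345, +0.58216); u = 771.2·(-0.14677)/0.58216 + 337.0 = 142.5764, v = 648.4·(-0.16345)/0.58216 + 256.4 = 74.3516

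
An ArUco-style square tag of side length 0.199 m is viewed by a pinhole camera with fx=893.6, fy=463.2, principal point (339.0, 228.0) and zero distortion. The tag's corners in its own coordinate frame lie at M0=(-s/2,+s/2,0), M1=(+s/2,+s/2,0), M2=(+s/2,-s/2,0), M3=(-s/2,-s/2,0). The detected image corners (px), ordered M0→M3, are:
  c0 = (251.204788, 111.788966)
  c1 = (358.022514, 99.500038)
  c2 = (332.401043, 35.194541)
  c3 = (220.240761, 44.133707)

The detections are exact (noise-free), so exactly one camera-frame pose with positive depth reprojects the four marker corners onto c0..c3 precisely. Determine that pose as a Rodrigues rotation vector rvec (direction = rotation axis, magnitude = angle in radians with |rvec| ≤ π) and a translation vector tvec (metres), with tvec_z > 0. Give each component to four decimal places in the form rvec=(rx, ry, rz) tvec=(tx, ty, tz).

Intrinsics K: fx=893.6, fy=463.2, cx=339.0, cy=228.0
Marker side s = 0.199 m; corners in marker frame (Z=0):
  M0 = (-0.0995, +0.0995, 0)
  M1 = (+0.0995, +0.0995, 0)
  M2 = (+0.0995, -0.0995, 0)
  M3 = (-0.0995, -0.0995, 0)
Detected image corners:
  c0 = (251.204788, 111.788966) px
  c1 = (358.022514, 99.500038) px
  c2 = (332.401043, 35.194541) px
  c3 = (220.240761, 44.133707) px
Planar DLT: solve 8×8 A·h = b for H (H[2,2]=1):
  H  [+632.11308 +191.79292 +292.25004]
  H  [-32.93371 +343.82831 +73.06997]
  H  [+0.28281 +0.17212 +1.00000]
B = K⁻¹H; ‖b₁‖=0.695930, ‖b₂‖=0.695930; λ = 2/(‖b₁‖+‖b₂‖) = 1.436926, sign → tz>0 ⇒ λ=+1.436926
r₁ = λ·B[:,0] = (+0.86229,-0.30220,+0.40638); r₂ = λ·B[:,1] = (+0.21458,+0.94487,+0.24733)
r₃ = r₁×r₂ = (-0.45872,-0.12607,+0.87959); SVD([r₁ r₂ r₃]) → R = UVᵀ:
  R  [+0.86229 +0.21458 -0.45872]
  R  [-0.30220 +0.94487 -0.12607]
  R  [+0.40638 +0.24733 +0.87959]
t = (-0.07517, -0.48062, +1.43693) m
tr R = 2.686753; θ = arccos((tr R − 1)/2) = 0.567260 rad = 32.502°
axis k = ((R−Rᵀ)₃₂, (R−Rᵀ)₁₃, (R−Rᵀ)₂₁) / (2 sinθ) = (+0.347458, -0.805002, -0.480879)
rvec = θ·k = (+0.197099, -0.456645, -0.272784)

rvec=(0.1971, -0.4566, -0.2728) tvec=(-0.0752, -0.4806, 1.4369)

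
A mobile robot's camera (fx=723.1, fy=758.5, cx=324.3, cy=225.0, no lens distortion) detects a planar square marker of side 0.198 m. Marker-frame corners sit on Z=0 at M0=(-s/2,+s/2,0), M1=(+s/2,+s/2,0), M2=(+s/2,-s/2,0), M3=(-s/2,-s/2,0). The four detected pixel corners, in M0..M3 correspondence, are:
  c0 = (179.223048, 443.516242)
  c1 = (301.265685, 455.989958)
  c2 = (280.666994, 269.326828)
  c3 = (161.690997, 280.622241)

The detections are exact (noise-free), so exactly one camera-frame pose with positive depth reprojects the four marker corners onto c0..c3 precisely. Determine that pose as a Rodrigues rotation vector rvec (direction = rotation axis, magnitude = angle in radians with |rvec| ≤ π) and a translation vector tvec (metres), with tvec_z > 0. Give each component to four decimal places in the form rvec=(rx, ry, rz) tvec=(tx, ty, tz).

Intrinsics K: fx=723.1, fy=758.5, cx=324.3, cy=225.0
Marker side s = 0.198 m; corners in marker frame (Z=0):
  M0 = (-0.0990, +0.0990, 0)
  M1 = (+0.0990, +0.0990, 0)
  M2 = (+0.0990, -0.0990, 0)
  M3 = (-0.0990, -0.0990, 0)
Detected image corners:
  c0 = (179.223048, 443.516242) px
  c1 = (301.265685, 455.989958) px
  c2 = (280.666994, 269.326828) px
  c3 = (161.690997, 280.622241) px
Planar DLT: solve 8×8 A·h = b for H (H[2,2]=1):
  H  [+450.16954 +91.17928 +226.59614]
  H  [-246.00673 +871.43928 +362.17189]
  H  [-0.68678 -0.01987 +1.00000]
B = K⁻¹H; ‖b₁‖=1.162827, ‖b₂‖=1.162827; λ = 2/(‖b₁‖+‖b₂‖) = 0.859973, sign → tz>0 ⇒ λ=+0.859973
r₁ = λ·B[:,0] = (+0.80026,-0.10372,-0.59061); r₂ = λ·B[:,1] = (+0.11610,+0.99309,-0.01709)
r₃ = r₁×r₂ = (+0.58830,-0.05490,+0.80677); SVD([r₁ r₂ r₃]) → R = UVᵀ:
  R  [+0.80026 +0.11610 +0.58830]
  R  [-0.10372 +0.99309 -0.05490]
  R  [-0.59061 -0.01709 +0.80677]
t = (-0.11620, +0.15552, +0.85997) m
tr R = 2.600127; θ = arccos((tr R − 1)/2) = 0.643395 rad = 36.864°
axis k = ((R−Rᵀ)₃₂, (R−Rᵀ)₁₃, (R−Rᵀ)₂₁) / (2 sinθ) = (+0.031513, +0.982569, -0.183210)
rvec = θ·k = (+0.020275, +0.632180, -0.117877)

rvec=(0.0203, 0.6322, -0.1179) tvec=(-0.1162, 0.1555, 0.8600)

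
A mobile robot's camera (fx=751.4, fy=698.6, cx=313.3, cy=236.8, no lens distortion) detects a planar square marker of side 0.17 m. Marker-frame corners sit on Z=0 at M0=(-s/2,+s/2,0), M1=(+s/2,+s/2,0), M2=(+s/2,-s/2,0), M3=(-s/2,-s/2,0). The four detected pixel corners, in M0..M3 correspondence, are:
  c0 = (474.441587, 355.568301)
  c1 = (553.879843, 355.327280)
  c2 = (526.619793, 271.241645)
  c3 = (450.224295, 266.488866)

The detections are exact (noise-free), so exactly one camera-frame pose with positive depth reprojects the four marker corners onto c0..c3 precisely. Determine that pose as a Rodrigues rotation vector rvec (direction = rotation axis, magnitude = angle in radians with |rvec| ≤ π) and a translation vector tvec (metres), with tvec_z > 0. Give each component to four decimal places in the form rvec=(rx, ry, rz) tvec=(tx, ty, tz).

rvec=(-0.4872, -0.4719, -0.0404) tvec=(0.3217, 0.1358, 1.2803)

Intrinsics K: fx=751.4, fy=698.6, cx=313.3, cy=236.8
Marker side s = 0.17 m; corners in marker frame (Z=0):
  M0 = (-0.0850, +0.0850, 0)
  M1 = (+0.0850, +0.0850, 0)
  M2 = (+0.0850, -0.0850, 0)
  M3 = (-0.0850, -0.0850, 0)
Detected image corners:
  c0 = (474.441587, 355.568301) px
  c1 = (553.879843, 355.327280) px
  c2 = (526.619793, 271.241645) px
  c3 = (450.224295, 266.488866) px
Planar DLT: solve 8×8 A·h = b for H (H[2,2]=1):
  H  [+632.65082 -21.15404 +502.06750]
  H  [+122.41115 +401.25661 +310.92130]
  H  [+0.34826 -0.34476 +1.00000]
B = K⁻¹H; ‖b₁‖=0.781038, ‖b₂‖=0.781038; λ = 2/(‖b₁‖+‖b₂‖) = 1.280348, sign → tz>0 ⇒ λ=+1.280348
r₁ = λ·B[:,0] = (+0.89209,+0.07321,+0.44589); r₂ = λ·B[:,1] = (+0.14800,+0.88502,-0.44141)
r₃ = r₁×r₂ = (-0.42693,+0.45977,+0.77868); SVD([r₁ r₂ r₃]) → R = UVᵀ:
  R  [+0.89209 +0.14800 -0.42693]
  R  [+0.07321 +0.88502 +0.45977]
  R  [+0.44589 -0.44141 +0.77868]
t = (+0.32165, +0.13584, +1.28035) m
tr R = 2.555785; θ = arccos((tr R − 1)/2) = 0.679491 rad = 38.932°
axis k = ((R−Rᵀ)₃₂, (R−Rᵀ)₁₃, (R−Rᵀ)₂₁) / (2 sinθ) = (-0.717041, -0.694486, -0.059513)
rvec = θ·k = (-0.487223, -0.471897, -0.040438)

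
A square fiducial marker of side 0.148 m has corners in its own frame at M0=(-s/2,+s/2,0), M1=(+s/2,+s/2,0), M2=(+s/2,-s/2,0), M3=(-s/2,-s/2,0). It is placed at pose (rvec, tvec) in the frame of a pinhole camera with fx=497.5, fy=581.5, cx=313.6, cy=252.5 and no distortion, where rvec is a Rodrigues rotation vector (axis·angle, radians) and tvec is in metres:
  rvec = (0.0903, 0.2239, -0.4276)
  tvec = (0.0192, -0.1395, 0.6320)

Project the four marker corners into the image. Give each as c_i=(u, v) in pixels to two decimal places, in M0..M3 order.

c0=(301.98, 214.37) c1=(406.93, 156.39) c2=(357.22, 27.95) c3=(253.97, 93.33)

Intrinsics K: fx=497.5, fy=581.5, cx=313.6, cy=252.5
Marker side s = 0.148 m; corners in marker frame (Z=0):
  M0 = (-0.0740, +0.0740, 0)
  M1 = (+0.0740, +0.0740, 0)
  M2 = (+0.0740, -0.0740, 0)
  M3 = (-0.0740, -0.0740, 0)
rvec = (0.0903, 0.2239, -0.4276), |rvec| = θ = 0.49105 rad = 28.135°
Rodrigues: sinθ=0.47155, 1−cosθ=0.11816; R = I + sinθ·[k]× + (1−cosθ)·[k]×²:
    [+0.88584 +0.42053 +0.19609]
    [-0.40071 +0.90641 -0.13363]
    [-0.23393 +0.03980 +0.97144]
t = (0.0192, -0.1395, 0.6320) m
M0: Pc = R·M0+t = (-0.01523, -0.04277, +0.65226); u = 497.5·(-0.01523)/0.65226 + 313.6 = 301.9815, v = 581.5·(-0.04277)/0.65226 + 252.5 = 214.3668
M1: Pc = R·M1+t = (+0.11587, -0.10208, +0.61763); u = 497.5·(+0.11587)/0.61763 + 313.6 = 406.9333, v = 581.5·(-0.10208)/0.61763 + 252.5 = 156.3932
M2: Pc = R·M2+t = (+0.05363, -0.23623, +0.61174); u = 497.5·(+0.05363)/0.61174 + 313.6 = 357.2167, v = 581.5·(-0.23623)/0.61174 + 252.5 = 27.9519
M3: Pc = R·M3+t = (-0.07747, -0.17692, +0.64637); u = 497.5·(-0.07747)/0.64637 + 313.6 = 253.9715, v = 581.5·(-0.17692)/0.64637 + 252.5 = 93.3337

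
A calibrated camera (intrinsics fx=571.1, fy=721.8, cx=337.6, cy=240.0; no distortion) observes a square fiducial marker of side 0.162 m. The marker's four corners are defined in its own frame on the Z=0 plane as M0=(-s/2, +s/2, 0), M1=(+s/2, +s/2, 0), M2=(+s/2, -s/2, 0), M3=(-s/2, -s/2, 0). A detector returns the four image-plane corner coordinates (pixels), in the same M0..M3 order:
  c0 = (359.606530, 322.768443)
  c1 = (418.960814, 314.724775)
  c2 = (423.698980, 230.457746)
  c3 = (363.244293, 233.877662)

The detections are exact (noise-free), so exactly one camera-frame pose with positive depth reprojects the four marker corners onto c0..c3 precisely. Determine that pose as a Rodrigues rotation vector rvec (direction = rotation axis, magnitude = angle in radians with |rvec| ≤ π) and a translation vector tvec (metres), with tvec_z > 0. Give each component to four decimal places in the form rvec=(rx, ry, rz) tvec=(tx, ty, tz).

rvec=(0.1882, -0.4651, -0.0001) tvec=(0.1258, 0.0654, 1.3162)

Intrinsics K: fx=571.1, fy=721.8, cx=337.6, cy=240.0
Marker side s = 0.162 m; corners in marker frame (Z=0):
  M0 = (-0.0810, +0.0810, 0)
  M1 = (+0.0810, +0.0810, 0)
  M2 = (+0.0810, -0.0810, 0)
  M3 = (-0.0810, -0.0810, 0)
Detected image corners:
  c0 = (359.606530, 322.768443) px
  c1 = (418.960814, 314.724775) px
  c2 = (423.698980, 230.457746) px
  c3 = (363.244293, 233.877662) px
Planar DLT: solve 8×8 A·h = b for H (H[2,2]=1):
  H  [+502.31656 +27.70207 +392.17622]
  H  [+57.76723 +571.80357 +275.85916]
  H  [+0.33874 +0.13707 +1.00000]
B = K⁻¹H; ‖b₁‖=0.759789, ‖b₂‖=0.759789; λ = 2/(‖b₁‖+‖b₂‖) = 1.316155, sign → tz>0 ⇒ λ=+1.316155
r₁ = λ·B[:,0] = (+0.89409,-0.04290,+0.44583); r₂ = λ·B[:,1] = (-0.04280,+0.98266,+0.18041)
r₃ = r₁×r₂ = (-0.44584,-0.18038,+0.87675); SVD([r₁ r₂ r₃]) → R = UVᵀ:
  R  [+0.89409 -0.04280 -0.44584]
  R  [-0.04290 +0.98266 -0.18038]
  R  [+0.44583 +0.18041 +0.87675]
t = (+0.12578, +0.06539, +1.31615) m
tr R = 2.753500; θ = arccos((tr R − 1)/2) = 0.501734 rad = 28.747°
axis k = ((R−Rᵀ)₃₂, (R−Rᵀ)₁₃, (R−Rᵀ)₂₁) / (2 sinθ) = (+0.375085, -0.926990, -0.000104)
rvec = θ·k = (+0.188193, -0.465103, -0.000052)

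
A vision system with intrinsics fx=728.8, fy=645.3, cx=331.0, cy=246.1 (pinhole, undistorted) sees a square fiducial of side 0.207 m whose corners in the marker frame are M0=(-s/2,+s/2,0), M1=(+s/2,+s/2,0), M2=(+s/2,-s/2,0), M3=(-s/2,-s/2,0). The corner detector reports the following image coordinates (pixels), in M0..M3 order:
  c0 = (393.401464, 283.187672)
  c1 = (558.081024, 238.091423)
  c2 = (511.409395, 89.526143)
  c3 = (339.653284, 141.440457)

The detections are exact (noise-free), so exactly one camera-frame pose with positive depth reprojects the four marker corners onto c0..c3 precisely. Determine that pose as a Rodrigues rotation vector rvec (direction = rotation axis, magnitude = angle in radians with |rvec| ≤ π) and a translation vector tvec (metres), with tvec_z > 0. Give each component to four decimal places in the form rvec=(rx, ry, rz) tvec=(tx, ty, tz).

Intrinsics K: fx=728.8, fy=645.3, cx=331.0, cy=246.1
Marker side s = 0.207 m; corners in marker frame (Z=0):
  M0 = (-0.1035, +0.1035, 0)
  M1 = (+0.1035, +0.1035, 0)
  M2 = (+0.1035, -0.1035, 0)
  M3 = (-0.1035, -0.1035, 0)
Detected image corners:
  c0 = (393.401464, 283.187672) px
  c1 = (558.081024, 238.091423) px
  c2 = (511.409395, 89.526143) px
  c3 = (339.653284, 141.440457) px
Planar DLT: solve 8×8 A·h = b for H (H[2,2]=1):
  H  [+747.05748 +353.84373 +450.01787]
  H  [-261.09507 +747.32615 +190.27511]
  H  [-0.14458 +0.24638 +1.00000]
B = K⁻¹H; ‖b₁‖=1.154424, ‖b₂‖=1.154424; λ = 2/(‖b₁‖+‖b₂‖) = 0.866233, sign → tz>0 ⇒ λ=+0.866233
r₁ = λ·B[:,0] = (+0.94481,-0.30272,-0.12524); r₂ = λ·B[:,1] = (+0.32364,+0.92180,+0.21342)
r₃ = r₁×r₂ = (+0.05084,-0.24218,+0.96890); SVD([r₁ r₂ r₃]) → R = UVᵀ:
  R  [+0.94481 +0.32364 +0.05084]
  R  [-0.30272 +0.92180 -0.24218]
  R  [-0.12524 +0.21342 +0.96890]
t = (+0.14146, -0.07494, +0.86623) m
tr R = 2.835509; θ = arccos((tr R − 1)/2) = 0.408407 rad = 23.400°
axis k = ((R−Rᵀ)₃₂, (R−Rᵀ)₁₃, (R−Rᵀ)₂₁) / (2 sinθ) = (+0.573591, +0.221678, -0.788576)
rvec = θ·k = (+0.234258, +0.090535, -0.322060)

rvec=(0.2343, 0.0905, -0.3221) tvec=(0.1415, -0.0749, 0.8662)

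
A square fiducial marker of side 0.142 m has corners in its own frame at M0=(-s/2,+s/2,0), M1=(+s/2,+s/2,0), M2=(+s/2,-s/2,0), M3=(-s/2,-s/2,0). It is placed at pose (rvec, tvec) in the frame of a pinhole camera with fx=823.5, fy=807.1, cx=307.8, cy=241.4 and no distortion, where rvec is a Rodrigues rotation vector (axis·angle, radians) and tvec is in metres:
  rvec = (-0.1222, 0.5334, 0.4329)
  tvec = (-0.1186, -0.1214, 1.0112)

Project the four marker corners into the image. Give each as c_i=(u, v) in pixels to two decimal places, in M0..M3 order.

Intrinsics K: fx=823.5, fy=807.1, cx=307.8, cy=241.4
Marker side s = 0.142 m; corners in marker frame (Z=0):
  M0 = (-0.0710, +0.0710, 0)
  M1 = (+0.0710, +0.0710, 0)
  M2 = (+0.0710, -0.0710, 0)
  M3 = (-0.0710, -0.0710, 0)
rvec = (-0.1222, 0.5334, 0.4329), |rvec| = θ = 0.69775 rad = 39.978°
Rodrigues: sinθ=0.64249, 1−cosθ=0.23371; R = I + sinθ·[k]× + (1−cosθ)·[k]×²:
    [+0.77346 -0.42991 +0.46577]
    [+0.36733 +0.90287 +0.22337]
    [-0.51655 -0.00168 +0.85625]
t = (-0.1186, -0.1214, 1.0112) m
M0: Pc = R·M0+t = (-0.20404, -0.08338, +1.04776); u = 823.5·(-0.20404)/1.04776 + 307.8 = 147.4323, v = 807.1·(-0.08338)/1.04776 + 241.4 = 177.1740
M1: Pc = R·M1+t = (-0.09421, -0.03122, +0.97441); u = 823.5·(-0.09421)/0.97441 + 307.8 = 228.1821, v = 807.1·(-0.03122)/0.97441 + 241.4 = 215.5440
M2: Pc = R·M2+t = (-0.03316, -0.15942, +0.97464); u = 823.5·(-0.03316)/0.97464 + 307.8 = 279.7816, v = 807.1·(-0.15942)/0.97464 + 241.4 = 109.3818
M3: Pc = R·M3+t = (-0.14299, -0.21158, +1.04799); u = 823.5·(-0.14299)/1.04799 + 307.8 = 195.4387, v = 807.1·(-0.21158)/1.04799 + 241.4 = 78.4510

c0=(147.43, 177.17) c1=(228.18, 215.54) c2=(279.78, 109.38) c3=(195.44, 78.45)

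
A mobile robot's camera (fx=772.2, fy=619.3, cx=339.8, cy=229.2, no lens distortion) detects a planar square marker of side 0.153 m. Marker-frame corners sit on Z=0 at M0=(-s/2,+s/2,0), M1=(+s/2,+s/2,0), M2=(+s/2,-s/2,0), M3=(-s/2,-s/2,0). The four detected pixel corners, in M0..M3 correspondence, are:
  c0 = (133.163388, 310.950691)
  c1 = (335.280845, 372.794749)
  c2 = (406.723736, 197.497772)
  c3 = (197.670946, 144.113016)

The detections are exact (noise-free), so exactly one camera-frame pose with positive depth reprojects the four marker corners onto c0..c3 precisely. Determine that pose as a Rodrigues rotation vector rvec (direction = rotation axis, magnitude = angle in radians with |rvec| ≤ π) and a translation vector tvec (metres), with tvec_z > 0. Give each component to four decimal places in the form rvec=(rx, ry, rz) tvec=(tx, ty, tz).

Intrinsics K: fx=772.2, fy=619.3, cx=339.8, cy=229.2
Marker side s = 0.153 m; corners in marker frame (Z=0):
  M0 = (-0.0765, +0.0765, 0)
  M1 = (+0.0765, +0.0765, 0)
  M2 = (+0.0765, -0.0765, 0)
  M3 = (-0.0765, -0.0765, 0)
Detected image corners:
  c0 = (133.163388, 310.950691) px
  c1 = (335.280845, 372.794749) px
  c2 = (406.723736, 197.497772) px
  c3 = (197.670946, 144.113016) px
Planar DLT: solve 8×8 A·h = b for H (H[2,2]=1):
  H  [+1247.59476 -416.24128 +265.13158]
  H  [+285.10476 +1143.53828 +256.21989]
  H  [-0.35764 +0.10224 +1.00000]
B = K⁻¹H; ‖b₁‖=1.903365, ‖b₂‖=1.903365; λ = 2/(‖b₁‖+‖b₂‖) = 0.525385, sign → tz>0 ⇒ λ=+0.525385
r₁ = λ·B[:,0] = (+0.93151,+0.31141,-0.18790); r₂ = λ·B[:,1] = (-0.30684,+0.95025,+0.05371)
r₃ = r₁×r₂ = (+0.19528,+0.00762,+0.98072); SVD([r₁ r₂ r₃]) → R = UVᵀ:
  R  [+0.93151 -0.30684 +0.19528]
  R  [+0.31141 +0.95025 +0.00762]
  R  [-0.18790 +0.05371 +0.98072]
t = (-0.05080, +0.02292, +0.52539) m
tr R = 2.862479; θ = arccos((tr R − 1)/2) = 0.372997 rad = 21.371°
axis k = ((R−Rᵀ)₃₂, (R−Rᵀ)₁₃, (R−Rᵀ)₂₁) / (2 sinθ) = (+0.063248, +0.525746, +0.848287)
rvec = θ·k = (+0.023591, +0.196102, +0.316409)

rvec=(0.0236, 0.1961, 0.3164) tvec=(-0.0508, 0.0229, 0.5254)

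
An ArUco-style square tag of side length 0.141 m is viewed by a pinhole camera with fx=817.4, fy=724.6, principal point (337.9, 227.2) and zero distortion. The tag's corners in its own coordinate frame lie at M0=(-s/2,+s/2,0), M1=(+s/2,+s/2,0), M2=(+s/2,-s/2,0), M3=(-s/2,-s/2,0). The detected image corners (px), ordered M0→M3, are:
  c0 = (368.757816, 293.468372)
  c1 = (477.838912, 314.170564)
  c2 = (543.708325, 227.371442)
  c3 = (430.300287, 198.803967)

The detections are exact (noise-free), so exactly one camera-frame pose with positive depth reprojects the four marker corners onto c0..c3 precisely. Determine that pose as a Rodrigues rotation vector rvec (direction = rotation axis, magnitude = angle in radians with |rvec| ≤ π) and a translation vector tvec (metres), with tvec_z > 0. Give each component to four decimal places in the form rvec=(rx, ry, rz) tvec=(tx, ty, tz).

rvec=(0.5769, -0.3374, 0.3485) tvec=(0.1241, 0.0397, 0.8607)

Intrinsics K: fx=817.4, fy=724.6, cx=337.9, cy=227.2
Marker side s = 0.141 m; corners in marker frame (Z=0):
  M0 = (-0.0705, +0.0705, 0)
  M1 = (+0.0705, +0.0705, 0)
  M2 = (+0.0705, -0.0705, 0)
  M3 = (-0.0705, -0.0705, 0)
Detected image corners:
  c0 = (368.757816, 293.468372) px
  c1 = (477.838912, 314.170564) px
  c2 = (543.708325, 227.371442) px
  c3 = (430.300287, 198.803967) px
Planar DLT: solve 8×8 A·h = b for H (H[2,2]=1):
  H  [+1001.05153 -204.97493 +455.76325]
  H  [+294.40977 +783.02195 +260.59741]
  H  [+0.46725 +0.54344 +1.00000]
B = K⁻¹H; ‖b₁‖=1.161835, ‖b₂‖=1.161835; λ = 2/(‖b₁‖+‖b₂‖) = 0.860708, sign → tz>0 ⇒ λ=+0.860708
r₁ = λ·B[:,0] = (+0.88784,+0.22361,+0.40217); r₂ = λ·B[:,1] = (-0.40919,+0.78344,+0.46774)
r₃ = r₁×r₂ = (-0.21048,-0.57984,+0.78707); SVD([r₁ r₂ r₃]) → R = UVᵀ:
  R  [+0.88784 -0.40919 -0.21048]
  R  [+0.22361 +0.78344 -0.57984]
  R  [+0.40217 +0.46774 +0.78707]
t = (+0.12411, +0.03967, +0.86071) m
tr R = 2.458353; θ = arccos((tr R − 1)/2) = 0.753679 rad = 43.183°
axis k = ((R−Rᵀ)₃₂, (R−Rᵀ)₁₃, (R−Rᵀ)₂₁) / (2 sinθ) = (+0.765411, -0.447632, +0.462354)
rvec = θ·k = (+0.576874, -0.337371, +0.348466)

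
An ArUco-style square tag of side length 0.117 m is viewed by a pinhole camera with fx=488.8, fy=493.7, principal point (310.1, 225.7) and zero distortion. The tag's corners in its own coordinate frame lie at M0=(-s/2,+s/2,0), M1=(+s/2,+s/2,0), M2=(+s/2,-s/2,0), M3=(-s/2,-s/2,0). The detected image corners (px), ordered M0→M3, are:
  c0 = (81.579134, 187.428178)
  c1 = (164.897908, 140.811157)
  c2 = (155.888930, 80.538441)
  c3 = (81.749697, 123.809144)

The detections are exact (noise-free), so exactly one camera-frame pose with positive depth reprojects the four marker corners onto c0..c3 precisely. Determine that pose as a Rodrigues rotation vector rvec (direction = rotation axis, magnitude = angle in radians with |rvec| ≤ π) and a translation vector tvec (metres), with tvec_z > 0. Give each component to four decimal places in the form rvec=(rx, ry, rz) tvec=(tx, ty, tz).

rvec=(-0.5945, 0.2911, -0.3952) tvec=(-0.2340, -0.1147, 0.6027)

Intrinsics K: fx=488.8, fy=493.7, cx=310.1, cy=225.7
Marker side s = 0.117 m; corners in marker frame (Z=0):
  M0 = (-0.0585, +0.0585, 0)
  M1 = (+0.0585, +0.0585, 0)
  M2 = (+0.0585, -0.0585, 0)
  M3 = (-0.0585, -0.0585, 0)
Detected image corners:
  c0 = (81.579134, 187.428178) px
  c1 = (164.897908, 140.811157) px
  c2 = (155.888930, 80.538441) px
  c3 = (81.749697, 123.809144) px
Planar DLT: solve 8×8 A·h = b for H (H[2,2]=1):
  H  [+640.25276 -81.71110 +120.32369]
  H  [-416.74649 +398.85088 +131.69669]
  H  [-0.25110 -0.98246 +1.00000]
B = K⁻¹H; ‖b₁‖=1.659328, ‖b₂‖=1.659328; λ = 2/(‖b₁‖+‖b₂‖) = 0.602654, sign → tz>0 ⇒ λ=+0.602654
r₁ = λ·B[:,0] = (+0.88539,-0.43954,-0.15132); r₂ = λ·B[:,1] = (+0.27488,+0.75755,-0.59208)
r₃ = r₁×r₂ = (+0.37488,+0.48262,+0.79154); SVD([r₁ r₂ r₃]) → R = UVᵀ:
  R  [+0.88539 +0.27488 +0.37488]
  R  [-0.43954 +0.75755 +0.48262]
  R  [-0.15132 -0.59208 +0.79154]
t = (-0.23398, -0.11475, +0.60265) m
tr R = 2.434477; θ = arccos((tr R − 1)/2) = 0.770965 rad = 44.173°
axis k = ((R−Rᵀ)₃₂, (R−Rᵀ)₁₃, (R−Rᵀ)₂₁) / (2 sinθ) = (-0.771142, +0.377570, -0.512621)
rvec = θ·k = (-0.594524, +0.291094, -0.395213)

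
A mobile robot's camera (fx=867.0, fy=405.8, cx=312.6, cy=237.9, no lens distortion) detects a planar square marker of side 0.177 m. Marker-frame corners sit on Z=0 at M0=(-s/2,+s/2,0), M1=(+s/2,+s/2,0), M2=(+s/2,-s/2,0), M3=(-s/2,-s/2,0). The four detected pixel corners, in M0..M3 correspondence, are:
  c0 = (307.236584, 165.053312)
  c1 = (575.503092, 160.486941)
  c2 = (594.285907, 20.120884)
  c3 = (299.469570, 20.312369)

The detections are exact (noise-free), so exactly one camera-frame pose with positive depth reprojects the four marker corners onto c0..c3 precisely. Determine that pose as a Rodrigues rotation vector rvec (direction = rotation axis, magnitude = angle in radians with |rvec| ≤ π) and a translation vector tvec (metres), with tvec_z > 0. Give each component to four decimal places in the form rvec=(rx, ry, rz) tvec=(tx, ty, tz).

rvec=(0.2894, -0.1048, -0.0392) tvec=(0.0825, -0.1885, 0.5348)

Intrinsics K: fx=867.0, fy=405.8, cx=312.6, cy=237.9
Marker side s = 0.177 m; corners in marker frame (Z=0):
  M0 = (-0.0885, +0.0885, 0)
  M1 = (+0.0885, +0.0885, 0)
  M2 = (+0.0885, -0.0885, 0)
  M3 = (-0.0885, -0.0885, 0)
Detected image corners:
  c0 = (307.236584, 165.053312) px
  c1 = (575.503092, 160.486941) px
  c2 = (594.285907, 20.120884) px
  c3 = (299.469570, 20.312369) px
Planar DLT: solve 8×8 A·h = b for H (H[2,2]=1):
  H  [+1668.04980 +205.87523 +446.26466]
  H  [+2.65576 +854.25959 +94.85744]
  H  [+0.18234 +0.53634 +1.00000]
B = K⁻¹H; ‖b₁‖=1.869810, ‖b₂‖=1.869810; λ = 2/(‖b₁‖+‖b₂‖) = 0.534814, sign → tz>0 ⇒ λ=+0.534814
r₁ = λ·B[:,0] = (+0.99379,-0.05367,+0.09752); r₂ = λ·B[:,1] = (+0.02357,+0.95769,+0.28684)
r₃ = r₁×r₂ = (-0.10878,-0.28276,+0.95300); SVD([r₁ r₂ r₃]) → R = UVᵀ:
  R  [+0.99379 +0.02357 -0.10878]
  R  [-0.05367 +0.95769 -0.28276]
  R  [+0.09752 +0.28684 +0.95300]
t = (+0.08245, -0.18852, +0.53481) m
tr R = 2.904474; θ = arccos((tr R − 1)/2) = 0.310317 rad = 17.780°
axis k = ((R−Rᵀ)₃₂, (R−Rᵀ)₁₃, (R−Rᵀ)₂₁) / (2 sinθ) = (+0.932682, -0.337800, -0.126476)
rvec = θ·k = (+0.289427, -0.104825, -0.039247)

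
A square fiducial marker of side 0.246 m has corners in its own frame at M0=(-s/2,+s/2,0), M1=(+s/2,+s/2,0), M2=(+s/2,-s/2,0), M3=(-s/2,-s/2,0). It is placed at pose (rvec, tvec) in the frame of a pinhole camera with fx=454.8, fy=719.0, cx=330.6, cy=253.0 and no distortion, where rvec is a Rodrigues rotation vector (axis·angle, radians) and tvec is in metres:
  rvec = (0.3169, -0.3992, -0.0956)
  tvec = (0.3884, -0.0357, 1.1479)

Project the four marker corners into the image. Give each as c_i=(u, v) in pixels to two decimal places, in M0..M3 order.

Intrinsics K: fx=454.8, fy=719.0, cx=330.6, cy=253.0
Marker side s = 0.246 m; corners in marker frame (Z=0):
  M0 = (-0.1230, +0.1230, 0)
  M1 = (+0.1230, +0.1230, 0)
  M2 = (+0.1230, -0.1230, 0)
  M3 = (-0.1230, -0.1230, 0)
rvec = (0.3169, -0.3992, -0.0956), |rvec| = θ = 0.51858 rad = 29.712°
Rodrigues: sinθ=0.49565, 1−cosθ=0.13148; R = I + sinθ·[k]× + (1−cosθ)·[k]×²:
    [+0.91762 +0.02952 -0.39636]
    [-0.15322 +0.94643 -0.28423]
    [+0.36674 +0.32154 +0.87299]
t = (0.3884, -0.0357, 1.1479) m
M0: Pc = R·M0+t = (+0.27916, +0.09956, +1.14234); u = 454.8·(+0.27916)/1.14234 + 330.6 = 441.7435, v = 719.0·(+0.09956)/1.14234 + 253.0 = 315.6624
M1: Pc = R·M1+t = (+0.50490, +0.06187, +1.23256); u = 454.8·(+0.50490)/1.23256 + 330.6 = 516.9019, v = 719.0·(+0.06187)/1.23256 + 253.0 = 289.0885
M2: Pc = R·M2+t = (+0.49764, -0.17096, +1.15346); u = 454.8·(+0.49764)/1.15346 + 330.6 = 526.8141, v = 719.0·(-0.17096)/1.15346 + 253.0 = 146.4348
M3: Pc = R·M3+t = (+0.27190, -0.13327, +1.06324); u = 454.8·(+0.27190)/1.06324 + 330.6 = 446.9053, v = 719.0·(-0.13327)/1.06324 + 253.0 = 162.8815

c0=(441.74, 315.66) c1=(516.90, 289.09) c2=(526.81, 146.43) c3=(446.91, 162.88)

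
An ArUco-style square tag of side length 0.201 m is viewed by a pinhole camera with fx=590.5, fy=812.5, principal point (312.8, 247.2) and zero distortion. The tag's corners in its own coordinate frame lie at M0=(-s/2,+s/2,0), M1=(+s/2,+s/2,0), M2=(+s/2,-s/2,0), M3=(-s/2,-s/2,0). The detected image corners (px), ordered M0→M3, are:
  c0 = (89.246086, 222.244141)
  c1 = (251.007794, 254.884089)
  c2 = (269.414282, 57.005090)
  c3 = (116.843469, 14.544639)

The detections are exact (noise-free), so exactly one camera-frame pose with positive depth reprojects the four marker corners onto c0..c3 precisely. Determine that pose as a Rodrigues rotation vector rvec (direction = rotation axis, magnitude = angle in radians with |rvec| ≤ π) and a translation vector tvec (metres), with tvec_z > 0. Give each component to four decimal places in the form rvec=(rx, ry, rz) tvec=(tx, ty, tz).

Intrinsics K: fx=590.5, fy=812.5, cx=312.8, cy=247.2
Marker side s = 0.201 m; corners in marker frame (Z=0):
  M0 = (-0.1005, +0.1005, 0)
  M1 = (+0.1005, +0.1005, 0)
  M2 = (+0.1005, -0.1005, 0)
  M3 = (-0.1005, -0.1005, 0)
Detected image corners:
  c0 = (89.246086, 222.244141) px
  c1 = (251.007794, 254.884089) px
  c2 = (269.414282, 57.005090) px
  c3 = (116.843469, 14.544639) px
Planar DLT: solve 8×8 A·h = b for H (H[2,2]=1):
  H  [+833.48154 -158.99098 +184.18245]
  H  [+226.79920 +974.05119 +135.17442]
  H  [+0.28703 -0.24893 +1.00000]
B = K⁻¹H; ‖b₁‖=1.305897, ‖b₂‖=1.305897; λ = 2/(‖b₁‖+‖b₂‖) = 0.765757, sign → tz>0 ⇒ λ=+0.765757
r₁ = λ·B[:,0] = (+0.96443,+0.14688,+0.21979); r₂ = λ·B[:,1] = (-0.10520,+0.97601,-0.19062)
r₃ = r₁×r₂ = (-0.24252,+0.16072,+0.95674); SVD([r₁ r₂ r₃]) → R = UVᵀ:
  R  [+0.96443 -0.10520 -0.24252]
  R  [+0.14688 +0.97601 +0.16072]
  R  [+0.21979 -0.19062 +0.95674]
t = (-0.16679, -0.10558, +0.76576) m
tr R = 2.897178; θ = arccos((tr R − 1)/2) = 0.322048 rad = 18.452°
axis k = ((R−Rᵀ)₃₂, (R−Rᵀ)₁₃, (R−Rᵀ)₂₁) / (2 sinθ) = (-0.555020, -0.730323, +0.398223)
rvec = θ·k = (-0.178743, -0.235199, +0.128247)

rvec=(-0.1787, -0.2352, 0.1282) tvec=(-0.1668, -0.1056, 0.7658)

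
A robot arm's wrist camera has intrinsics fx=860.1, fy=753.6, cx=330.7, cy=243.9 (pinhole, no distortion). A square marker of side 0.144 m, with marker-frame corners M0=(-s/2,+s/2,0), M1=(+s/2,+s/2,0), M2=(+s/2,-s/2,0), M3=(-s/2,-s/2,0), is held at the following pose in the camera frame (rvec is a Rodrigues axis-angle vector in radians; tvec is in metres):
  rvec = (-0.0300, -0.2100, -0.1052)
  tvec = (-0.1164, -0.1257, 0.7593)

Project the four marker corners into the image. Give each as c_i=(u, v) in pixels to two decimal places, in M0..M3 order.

Intrinsics K: fx=860.1, fy=753.6, cx=330.7, cy=243.9
Marker side s = 0.144 m; corners in marker frame (Z=0):
  M0 = (-0.0720, +0.0720, 0)
  M1 = (+0.0720, +0.0720, 0)
  M2 = (+0.0720, -0.0720, 0)
  M3 = (-0.0720, -0.0720, 0)
rvec = (-0.0300, -0.2100, -0.1052), |rvec| = θ = 0.23678 rad = 13.567°
Rodrigues: sinθ=0.23458, 1−cosθ=0.02790; R = I + sinθ·[k]× + (1−cosθ)·[k]×²:
    [+0.97255 +0.10736 -0.20647]
    [-0.10108 +0.99404 +0.04071]
    [+0.20961 -0.01873 +0.97760]
t = (-0.1164, -0.1257, 0.7593) m
M0: Pc = R·M0+t = (-0.17869, -0.04685, +0.74286); u = 860.1·(-0.17869)/0.74286 + 330.7 = 123.8043, v = 753.6·(-0.04685)/0.74286 + 243.9 = 196.3719
M1: Pc = R·M1+t = (-0.03865, -0.06141, +0.77304); u = 860.1·(-0.03865)/0.77304 + 330.7 = 287.7006, v = 753.6·(-0.06141)/0.77304 + 243.9 = 184.0377
M2: Pc = R·M2+t = (-0.05411, -0.20455, +0.77574); u = 860.1·(-0.05411)/0.77574 + 330.7 = 270.7098, v = 753.6·(-0.20455)/0.77574 + 243.9 = 45.1888
M3: Pc = R·M3+t = (-0.19415, -0.18999, +0.74556); u = 860.1·(-0.19415)/0.74556 + 330.7 = 106.7184, v = 753.6·(-0.18999)/0.74556 + 243.9 = 51.8570

c0=(123.80, 196.37) c1=(287.70, 184.04) c2=(270.71, 45.19) c3=(106.72, 51.86)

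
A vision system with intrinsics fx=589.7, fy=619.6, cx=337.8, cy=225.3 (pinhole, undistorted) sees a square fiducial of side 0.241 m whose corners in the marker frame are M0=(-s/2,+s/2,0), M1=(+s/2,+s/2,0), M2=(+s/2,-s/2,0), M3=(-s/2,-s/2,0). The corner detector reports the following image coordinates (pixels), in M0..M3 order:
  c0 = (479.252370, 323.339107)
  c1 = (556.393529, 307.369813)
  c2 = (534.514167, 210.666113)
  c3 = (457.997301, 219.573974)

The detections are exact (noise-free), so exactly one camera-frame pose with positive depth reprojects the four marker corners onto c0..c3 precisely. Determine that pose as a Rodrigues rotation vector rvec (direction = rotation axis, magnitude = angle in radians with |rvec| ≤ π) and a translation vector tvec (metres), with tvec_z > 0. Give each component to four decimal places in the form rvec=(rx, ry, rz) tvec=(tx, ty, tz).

Intrinsics K: fx=589.7, fy=619.6, cx=337.8, cy=225.3
Marker side s = 0.241 m; corners in marker frame (Z=0):
  M0 = (-0.1205, +0.1205, 0)
  M1 = (+0.1205, +0.1205, 0)
  M2 = (+0.1205, -0.1205, 0)
  M3 = (-0.1205, -0.1205, 0)
Detected image corners:
  c0 = (479.252370, 323.339107) px
  c1 = (556.393529, 307.369813) px
  c2 = (534.514167, 210.666113) px
  c3 = (457.997301, 219.573974) px
Planar DLT: solve 8×8 A·h = b for H (H[2,2]=1):
  H  [+459.95348 +32.80706 +508.18283]
  H  [+22.43694 +385.74450 +264.35294]
  H  [+0.27844 -0.11188 +1.00000]
B = K⁻¹H; ‖b₁‖=0.683193, ‖b₂‖=0.683193; λ = 2/(‖b₁‖+‖b₂‖) = 1.463715, sign → tz>0 ⇒ λ=+1.463715
r₁ = λ·B[:,0] = (+0.90821,-0.09519,+0.40755); r₂ = λ·B[:,1] = (+0.17524,+0.97081,-0.16376)
r₃ = r₁×r₂ = (-0.38007,+0.22015,+0.89838); SVD([r₁ r₂ r₃]) → R = UVᵀ:
  R  [+0.90821 +0.17524 -0.38007]
  R  [-0.09519 +0.97081 +0.22015]
  R  [+0.40755 -0.16376 +0.89838]
t = (+0.42291, +0.09226, +1.46371) m
tr R = 2.777397; θ = arccos((tr R − 1)/2) = 0.476297 rad = 27.290°
axis k = ((R−Rᵀ)₃₂, (R−Rᵀ)₁₃, (R−Rᵀ)₂₁) / (2 sinθ) = (-0.418659, -0.858925, -0.294911)
rvec = θ·k = (-0.199406, -0.409103, -0.140465)

rvec=(-0.1994, -0.4091, -0.1405) tvec=(0.4229, 0.0923, 1.4637)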